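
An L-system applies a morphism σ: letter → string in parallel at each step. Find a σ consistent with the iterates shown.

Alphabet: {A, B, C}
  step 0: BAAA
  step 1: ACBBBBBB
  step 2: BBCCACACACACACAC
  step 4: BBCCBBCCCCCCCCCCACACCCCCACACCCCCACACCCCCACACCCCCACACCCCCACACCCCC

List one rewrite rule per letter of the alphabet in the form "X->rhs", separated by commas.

  step 1 ⇒ step 2: ACBBBBBB ⇒ BB·CC·AC·AC·AC·AC·AC·AC
    A ↦ BB
    B ↦ AC
    C ↦ CC

A->BB, B->AC, C->CC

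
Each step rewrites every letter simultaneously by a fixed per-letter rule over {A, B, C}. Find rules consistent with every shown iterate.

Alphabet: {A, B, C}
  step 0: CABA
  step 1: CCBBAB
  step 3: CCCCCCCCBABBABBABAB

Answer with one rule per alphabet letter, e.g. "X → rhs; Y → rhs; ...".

  step 0 ⇒ step 1: CABA ⇒ CC·B·BA·B
    A ↦ B
    B ↦ BA
    C ↦ CC

A->B, B->BA, C->CC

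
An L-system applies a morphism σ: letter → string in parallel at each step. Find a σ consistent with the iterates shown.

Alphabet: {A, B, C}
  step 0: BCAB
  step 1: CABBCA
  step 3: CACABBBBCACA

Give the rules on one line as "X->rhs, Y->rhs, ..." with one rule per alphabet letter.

A->B, B->CA, C->B

  step 0 ⇒ step 1: BCAB ⇒ CA·B·B·CA
    A ↦ B
    B ↦ CA
    C ↦ B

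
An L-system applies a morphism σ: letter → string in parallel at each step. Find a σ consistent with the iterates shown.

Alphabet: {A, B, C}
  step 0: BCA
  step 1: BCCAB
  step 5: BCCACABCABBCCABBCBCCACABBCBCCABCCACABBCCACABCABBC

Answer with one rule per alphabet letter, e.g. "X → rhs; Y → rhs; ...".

A->B, B->BC, C->CA

  step 0 ⇒ step 1: BCA ⇒ BC·CA·B
    A ↦ B
    B ↦ BC
    C ↦ CA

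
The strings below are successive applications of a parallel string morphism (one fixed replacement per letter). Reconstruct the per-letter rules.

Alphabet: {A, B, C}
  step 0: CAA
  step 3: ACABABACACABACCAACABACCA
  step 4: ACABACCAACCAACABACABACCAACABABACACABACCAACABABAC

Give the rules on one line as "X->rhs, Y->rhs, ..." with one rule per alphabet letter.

  step 3 ⇒ step 4: ACABABACACABACCAACABACCA ⇒ AC·AB·AC·CA·AC·CA·AC·AB·AC·AB·AC·CA·AC·AB·AB·AC·AC·AB·AC·CA·AC·AB·AB·AC
    A ↦ AC
    B ↦ CA
    C ↦ AB

A->AC, B->CA, C->AB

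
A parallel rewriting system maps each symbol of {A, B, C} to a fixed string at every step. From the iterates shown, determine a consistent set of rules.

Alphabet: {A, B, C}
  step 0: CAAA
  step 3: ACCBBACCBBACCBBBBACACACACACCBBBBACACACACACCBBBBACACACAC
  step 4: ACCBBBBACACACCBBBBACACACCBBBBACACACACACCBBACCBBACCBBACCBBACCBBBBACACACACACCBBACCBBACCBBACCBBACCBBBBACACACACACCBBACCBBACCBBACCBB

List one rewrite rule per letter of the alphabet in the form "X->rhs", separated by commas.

A->ACC, B->AC, C->BB

  step 3 ⇒ step 4: ACCBBACCBBACCBBBBACACACACACCBBBBACACACACACCBBBBACACACAC ⇒ ACC·BB·BB·AC·AC·ACC·BB·BB·AC·AC·ACC·BB·BB·AC·AC·AC·AC·ACC·BB·ACC·BB·ACC·BB·ACC·BB·ACC·BB·BB·AC·AC·AC·AC·ACC·BB·ACC·BB·ACC·BB·ACC·BB·ACC·BB·BB·AC·AC·AC·AC·ACC·BB·ACC·BB·ACC·BB·ACC·BB
    A ↦ ACC
    B ↦ AC
    C ↦ BB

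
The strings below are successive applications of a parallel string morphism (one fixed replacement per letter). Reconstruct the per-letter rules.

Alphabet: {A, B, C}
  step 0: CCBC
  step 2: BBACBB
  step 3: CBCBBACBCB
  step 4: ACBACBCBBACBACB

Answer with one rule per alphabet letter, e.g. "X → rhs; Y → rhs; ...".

  step 3 ⇒ step 4: CBCBBACBCB ⇒ A·CB·A·CB·CB·B·A·CB·A·CB
    A ↦ B
    B ↦ CB
    C ↦ A

A->B, B->CB, C->A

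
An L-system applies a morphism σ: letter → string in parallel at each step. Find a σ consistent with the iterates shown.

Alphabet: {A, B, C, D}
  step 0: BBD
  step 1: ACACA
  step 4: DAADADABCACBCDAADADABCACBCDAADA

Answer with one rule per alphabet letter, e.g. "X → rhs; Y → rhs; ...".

  step 0 ⇒ step 1: BBD ⇒ AC·AC·A
    B ↦ AC
    D ↦ A
    A ↦ DA  (constrained at step 1)
    C ↦ BC  (constrained at step 1)

A->DA, B->AC, C->BC, D->A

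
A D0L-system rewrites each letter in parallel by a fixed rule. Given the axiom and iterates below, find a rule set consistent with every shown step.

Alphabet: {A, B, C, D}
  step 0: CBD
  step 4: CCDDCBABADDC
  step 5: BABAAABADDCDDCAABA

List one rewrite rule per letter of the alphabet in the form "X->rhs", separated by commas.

A->C, B->DD, C->BA, D->A

  step 4 ⇒ step 5: CCDDCBABADDC ⇒ BA·BA·A·A·BA·DD·C·DD·C·A·A·BA
    A ↦ C
    B ↦ DD
    C ↦ BA
    D ↦ A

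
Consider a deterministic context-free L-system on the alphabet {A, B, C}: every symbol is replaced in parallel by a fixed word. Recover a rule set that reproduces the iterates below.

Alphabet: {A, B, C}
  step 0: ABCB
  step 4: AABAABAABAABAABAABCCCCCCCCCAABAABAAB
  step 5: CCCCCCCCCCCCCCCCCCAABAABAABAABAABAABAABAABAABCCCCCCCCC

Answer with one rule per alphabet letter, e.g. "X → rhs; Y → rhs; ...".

A->C, B->C, C->AAB

  step 4 ⇒ step 5: AABAABAABAABAABAABCCCCCCCCCAABAABAAB ⇒ C·C·C·C·C·C·C·C·C·C·C·C·C·C·C·C·C·C·AAB·AAB·AAB·AAB·AAB·AAB·AAB·AAB·AAB·C·C·C·C·C·C·C·C·C
    A ↦ C
    B ↦ C
    C ↦ AAB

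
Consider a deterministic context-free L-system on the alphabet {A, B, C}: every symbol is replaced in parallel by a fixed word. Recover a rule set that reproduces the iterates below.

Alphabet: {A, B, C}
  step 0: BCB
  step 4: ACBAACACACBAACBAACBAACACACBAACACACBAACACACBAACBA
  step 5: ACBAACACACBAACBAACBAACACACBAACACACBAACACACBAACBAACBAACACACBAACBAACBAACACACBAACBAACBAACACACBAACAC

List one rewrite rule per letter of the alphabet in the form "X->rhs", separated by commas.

  step 4 ⇒ step 5: ACBAACACACBAACBAACBAACACACBAACACACBAACACACBAACBA ⇒ AC·BA·AC·AC·AC·BA·AC·BA·AC·BA·AC·AC·AC·BA·AC·AC·AC·BA·AC·AC·AC·BA·AC·BA·AC·BA·AC·AC·AC·BA·AC·BA·AC·BA·AC·AC·AC·BA·AC·BA·AC·BA·AC·AC·AC·BA·AC·AC
    A ↦ AC
    B ↦ AC
    C ↦ BA

A->AC, B->AC, C->BA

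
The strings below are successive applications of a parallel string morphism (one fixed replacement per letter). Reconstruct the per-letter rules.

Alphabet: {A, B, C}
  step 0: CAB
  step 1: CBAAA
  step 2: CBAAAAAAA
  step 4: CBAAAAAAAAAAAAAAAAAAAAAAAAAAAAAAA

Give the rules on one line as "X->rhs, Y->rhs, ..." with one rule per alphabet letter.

A->AA, B->A, C->CB

  step 1 ⇒ step 2: CBAAA ⇒ CB·A·AA·AA·AA
    A ↦ AA
    B ↦ A
    C ↦ CB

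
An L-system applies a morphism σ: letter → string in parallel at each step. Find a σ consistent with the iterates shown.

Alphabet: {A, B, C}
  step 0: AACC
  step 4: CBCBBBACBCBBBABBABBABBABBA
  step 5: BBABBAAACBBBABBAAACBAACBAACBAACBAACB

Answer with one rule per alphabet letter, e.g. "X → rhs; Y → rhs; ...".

  step 4 ⇒ step 5: CBCBBBACBCBBBABBABBABBABBA ⇒ BB·A·BB·A·A·A·CB·BB·A·BB·A·A·A·CB·A·A·CB·A·A·CB·A·A·CB·A·A·CB
    A ↦ CB
    B ↦ A
    C ↦ BB

A->CB, B->A, C->BB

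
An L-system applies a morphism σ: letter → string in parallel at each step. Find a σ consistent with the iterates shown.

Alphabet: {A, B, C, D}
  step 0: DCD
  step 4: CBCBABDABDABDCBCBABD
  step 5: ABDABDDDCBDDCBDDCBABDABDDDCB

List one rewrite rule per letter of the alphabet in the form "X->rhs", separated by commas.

  step 4 ⇒ step 5: CBCBABDABDABDCBCBABD ⇒ AB·D·AB·D·D·D·CB·D·D·CB·D·D·CB·AB·D·AB·D·D·D·CB
    A ↦ D
    B ↦ D
    C ↦ AB
    D ↦ CB

A->D, B->D, C->AB, D->CB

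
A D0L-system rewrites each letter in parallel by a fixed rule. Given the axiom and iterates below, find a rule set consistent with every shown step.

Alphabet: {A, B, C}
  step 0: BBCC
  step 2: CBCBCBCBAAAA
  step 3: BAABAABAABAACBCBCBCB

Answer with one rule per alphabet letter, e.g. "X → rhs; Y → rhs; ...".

  step 2 ⇒ step 3: CBCBCBCBAAAA ⇒ B·AA·B·AA·B·AA·B·AA·CB·CB·CB·CB
    A ↦ CB
    B ↦ AA
    C ↦ B

A->CB, B->AA, C->B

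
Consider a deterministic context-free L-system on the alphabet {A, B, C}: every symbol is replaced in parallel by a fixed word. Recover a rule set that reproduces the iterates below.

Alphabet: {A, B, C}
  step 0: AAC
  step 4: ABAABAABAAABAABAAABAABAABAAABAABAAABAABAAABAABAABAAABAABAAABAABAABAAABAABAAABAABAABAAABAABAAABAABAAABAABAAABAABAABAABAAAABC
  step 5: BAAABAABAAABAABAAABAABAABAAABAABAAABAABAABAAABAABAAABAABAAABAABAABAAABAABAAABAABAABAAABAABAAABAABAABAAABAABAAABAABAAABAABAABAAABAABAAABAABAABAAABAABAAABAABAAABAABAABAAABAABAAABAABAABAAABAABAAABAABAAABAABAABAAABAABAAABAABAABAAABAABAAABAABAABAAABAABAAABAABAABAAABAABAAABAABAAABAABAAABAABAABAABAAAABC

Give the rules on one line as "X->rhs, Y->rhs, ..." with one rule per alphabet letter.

A->BAA, B->A, C->ABC

  step 4 ⇒ step 5: ABAABAABAAABAABAAABAABAABAAABAABAAABAABAAABAABAABAAABAABAAABAABAABAAABAABAAABAABAABAAABAABAAABAABAAABAABAAABAABAABAABAAAABC ⇒ BAA·A·BAA·BAA·A·BAA·BAA·A·BAA·BAA·BAA·A·BAA·BAA·A·BAA·BAA·BAA·A·BAA·BAA·A·BAA·BAA·A·BAA·BAA·BAA·A·BAA·BAA·A·BAA·BAA·BAA·A·BAA·BAA·A·BAA·BAA·BAA·A·BAA·BAA·A·BAA·BAA·A·BAA·BAA·BAA·A·BAA·BAA·A·BAA·BAA·BAA·A·BAA·BAA·A·BAA·BAA·A·BAA·BAA·BAA·A·BAA·BAA·A·BAA·BAA·BAA·A·BAA·BAA·A·BAA·BAA·A·BAA·BAA·BAA·A·BAA·BAA·A·BAA·BAA·BAA·A·BAA·BAA·A·BAA·BAA·BAA·A·BAA·BAA·A·BAA·BAA·BAA·A·BAA·BAA·A·BAA·BAA·A·BAA·BAA·A·BAA·BAA·BAA·BAA·A·ABC
    A ↦ BAA
    B ↦ A
    C ↦ ABC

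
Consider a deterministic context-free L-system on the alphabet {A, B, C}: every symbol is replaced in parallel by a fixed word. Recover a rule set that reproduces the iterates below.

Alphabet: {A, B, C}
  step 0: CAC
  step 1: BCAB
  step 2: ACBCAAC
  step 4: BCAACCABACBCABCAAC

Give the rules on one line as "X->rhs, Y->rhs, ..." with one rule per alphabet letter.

  step 1 ⇒ step 2: BCAB ⇒ AC·B·CA·AC
    A ↦ CA
    B ↦ AC
    C ↦ B

A->CA, B->AC, C->B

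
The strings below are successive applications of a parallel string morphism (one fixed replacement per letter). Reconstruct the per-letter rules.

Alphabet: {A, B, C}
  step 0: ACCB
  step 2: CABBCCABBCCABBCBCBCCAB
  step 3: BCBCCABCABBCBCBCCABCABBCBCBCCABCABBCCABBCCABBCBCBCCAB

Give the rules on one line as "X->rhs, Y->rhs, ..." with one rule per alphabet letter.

A->BC, B->CAB, C->BC

  step 2 ⇒ step 3: CABBCCABBCCABBCBCBCCAB ⇒ BC·BC·CAB·CAB·BC·BC·BC·CAB·CAB·BC·BC·BC·CAB·CAB·BC·CAB·BC·CAB·BC·BC·BC·CAB
    A ↦ BC
    B ↦ CAB
    C ↦ BC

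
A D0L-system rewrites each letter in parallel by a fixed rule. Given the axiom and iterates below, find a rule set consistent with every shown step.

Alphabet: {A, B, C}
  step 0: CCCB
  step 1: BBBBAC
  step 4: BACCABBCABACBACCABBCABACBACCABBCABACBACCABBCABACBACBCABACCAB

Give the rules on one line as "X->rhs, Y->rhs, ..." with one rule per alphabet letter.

A->CA, B->BAC, C->B

  step 0 ⇒ step 1: CCCB ⇒ B·B·B·BAC
    B ↦ BAC
    C ↦ B
    A ↦ CA  (constrained at step 1)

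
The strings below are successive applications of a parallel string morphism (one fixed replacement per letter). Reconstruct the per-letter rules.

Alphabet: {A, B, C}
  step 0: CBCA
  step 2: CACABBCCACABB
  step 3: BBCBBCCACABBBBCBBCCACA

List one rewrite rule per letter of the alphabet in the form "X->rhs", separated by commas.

A->C, B->CA, C->BB

  step 2 ⇒ step 3: CACABBCCACABB ⇒ BB·C·BB·C·CA·CA·BB·BB·C·BB·C·CA·CA
    A ↦ C
    B ↦ CA
    C ↦ BB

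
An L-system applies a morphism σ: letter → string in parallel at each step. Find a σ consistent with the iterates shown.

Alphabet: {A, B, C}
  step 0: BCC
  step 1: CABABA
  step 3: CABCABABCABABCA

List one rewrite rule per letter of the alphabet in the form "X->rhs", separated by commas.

A->B, B->CA, C->BA

  step 0 ⇒ step 1: BCC ⇒ CA·BA·BA
    B ↦ CA
    C ↦ BA
    A ↦ B  (constrained at step 1)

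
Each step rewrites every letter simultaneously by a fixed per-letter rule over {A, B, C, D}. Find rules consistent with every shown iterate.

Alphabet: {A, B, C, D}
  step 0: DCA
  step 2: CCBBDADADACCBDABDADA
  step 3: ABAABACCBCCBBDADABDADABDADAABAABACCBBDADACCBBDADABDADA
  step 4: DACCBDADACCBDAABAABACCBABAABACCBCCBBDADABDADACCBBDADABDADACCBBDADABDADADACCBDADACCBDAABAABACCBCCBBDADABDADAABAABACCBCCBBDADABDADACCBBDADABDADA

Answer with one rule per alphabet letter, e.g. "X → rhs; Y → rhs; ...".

A->DA, B->CCB, C->ABA, D->BDA

  step 3 ⇒ step 4: ABAABACCBCCBBDADABDADABDADAABAABACCBBDADACCBBDADABDADA ⇒ DA·CCB·DA·DA·CCB·DA·ABA·ABA·CCB·ABA·ABA·CCB·CCB·BDA·DA·BDA·DA·CCB·BDA·DA·BDA·DA·CCB·BDA·DA·BDA·DA·DA·CCB·DA·DA·CCB·DA·ABA·ABA·CCB·CCB·BDA·DA·BDA·DA·ABA·ABA·CCB·CCB·BDA·DA·BDA·DA·CCB·BDA·DA·BDA·DA
    A ↦ DA
    B ↦ CCB
    C ↦ ABA
    D ↦ BDA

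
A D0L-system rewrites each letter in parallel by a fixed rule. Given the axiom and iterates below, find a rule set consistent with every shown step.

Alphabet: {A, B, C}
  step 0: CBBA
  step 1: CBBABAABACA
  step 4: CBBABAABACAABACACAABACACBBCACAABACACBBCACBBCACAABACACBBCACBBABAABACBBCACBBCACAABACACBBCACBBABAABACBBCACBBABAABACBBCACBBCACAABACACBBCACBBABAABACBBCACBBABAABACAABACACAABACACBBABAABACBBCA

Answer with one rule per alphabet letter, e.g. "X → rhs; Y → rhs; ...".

A->CA, B->ABA, C->CBB

  step 0 ⇒ step 1: CBBA ⇒ CBB·ABA·ABA·CA
    A ↦ CA
    B ↦ ABA
    C ↦ CBB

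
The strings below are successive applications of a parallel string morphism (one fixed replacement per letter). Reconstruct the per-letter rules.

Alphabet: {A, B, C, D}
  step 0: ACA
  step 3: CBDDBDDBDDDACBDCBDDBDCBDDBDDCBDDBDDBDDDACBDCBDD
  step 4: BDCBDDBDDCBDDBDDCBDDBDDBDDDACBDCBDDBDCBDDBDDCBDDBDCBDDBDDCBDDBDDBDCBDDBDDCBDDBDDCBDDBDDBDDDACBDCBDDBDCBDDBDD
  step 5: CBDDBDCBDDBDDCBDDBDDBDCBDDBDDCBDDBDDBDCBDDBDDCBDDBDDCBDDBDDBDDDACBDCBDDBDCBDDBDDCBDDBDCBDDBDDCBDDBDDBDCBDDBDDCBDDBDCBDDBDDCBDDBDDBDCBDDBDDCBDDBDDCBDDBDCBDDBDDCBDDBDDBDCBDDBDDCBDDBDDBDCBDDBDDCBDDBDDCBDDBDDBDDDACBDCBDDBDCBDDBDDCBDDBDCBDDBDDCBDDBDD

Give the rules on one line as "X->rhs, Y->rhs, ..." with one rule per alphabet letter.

A->DAC, B->C, C->BD, D->BDD

  step 4 ⇒ step 5: BDCBDDBDDCBDDBDDCBDDBDDBDDDACBDCBDDBDCBDDBDDCBDDBDCBDDBDDCBDDBDDBDCBDDBDDCBDDBDDCBDDBDDBDDDACBDCBDDBDCBDDBDD ⇒ C·BDD·BD·C·BDD·BDD·C·BDD·BDD·BD·C·BDD·BDD·C·BDD·BDD·BD·C·BDD·BDD·C·BDD·BDD·C·BDD·BDD·BDD·DAC·BD·C·BDD·BD·C·BDD·BDD·C·BDD·BD·C·BDD·BDD·C·BDD·BDD·BD·C·BDD·BDD·C·BDD·BD·C·BDD·BDD·C·BDD·BDD·BD·C·BDD·BDD·C·BDD·BDD·C·BDD·BD·C·BDD·BDD·C·BDD·BDD·BD·C·BDD·BDD·C·BDD·BDD·BD·C·BDD·BDD·C·BDD·BDD·C·BDD·BDD·BDD·DAC·BD·C·BDD·BD·C·BDD·BDD·C·BDD·BD·C·BDD·BDD·C·BDD·BDD
    A ↦ DAC
    B ↦ C
    C ↦ BD
    D ↦ BDD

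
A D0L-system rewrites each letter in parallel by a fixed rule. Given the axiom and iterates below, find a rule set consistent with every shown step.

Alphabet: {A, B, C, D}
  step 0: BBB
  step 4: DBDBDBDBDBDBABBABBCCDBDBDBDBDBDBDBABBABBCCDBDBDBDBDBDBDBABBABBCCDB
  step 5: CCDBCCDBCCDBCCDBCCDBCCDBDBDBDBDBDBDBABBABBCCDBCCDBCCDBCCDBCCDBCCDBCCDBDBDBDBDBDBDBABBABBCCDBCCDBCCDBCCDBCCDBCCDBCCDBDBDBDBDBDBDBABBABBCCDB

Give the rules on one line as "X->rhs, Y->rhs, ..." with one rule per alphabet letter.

  step 4 ⇒ step 5: DBDBDBDBDBDBABBABBCCDBDBDBDBDBDBDBABBABBCCDBDBDBDBDBDBDBABBABBCCDB ⇒ CC·DB·CC·DB·CC·DB·CC·DB·CC·DB·CC·DB·DB·DB·DB·DB·DB·DB·ABB·ABB·CC·DB·CC·DB·CC·DB·CC·DB·CC·DB·CC·DB·CC·DB·DB·DB·DB·DB·DB·DB·ABB·ABB·CC·DB·CC·DB·CC·DB·CC·DB·CC·DB·CC·DB·CC·DB·DB·DB·DB·DB·DB·DB·ABB·ABB·CC·DB
    A ↦ DB
    B ↦ DB
    C ↦ ABB
    D ↦ CC

A->DB, B->DB, C->ABB, D->CC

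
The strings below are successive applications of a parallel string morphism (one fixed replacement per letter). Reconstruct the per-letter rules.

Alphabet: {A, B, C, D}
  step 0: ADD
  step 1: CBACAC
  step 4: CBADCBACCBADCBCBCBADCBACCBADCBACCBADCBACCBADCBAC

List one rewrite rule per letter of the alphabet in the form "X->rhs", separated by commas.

A->CB, B->AD, C->CB, D->AC

  step 0 ⇒ step 1: ADD ⇒ CB·AC·AC
    A ↦ CB
    D ↦ AC
    B ↦ AD  (constrained at step 1)
    C ↦ CB  (constrained at step 1)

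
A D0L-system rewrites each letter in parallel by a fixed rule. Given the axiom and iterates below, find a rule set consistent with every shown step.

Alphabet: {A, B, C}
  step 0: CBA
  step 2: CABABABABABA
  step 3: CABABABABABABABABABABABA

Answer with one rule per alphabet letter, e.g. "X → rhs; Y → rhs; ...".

A->BA, B->BA, C->CA

  step 2 ⇒ step 3: CABABABABABA ⇒ CA·BA·BA·BA·BA·BA·BA·BA·BA·BA·BA·BA
    A ↦ BA
    B ↦ BA
    C ↦ CA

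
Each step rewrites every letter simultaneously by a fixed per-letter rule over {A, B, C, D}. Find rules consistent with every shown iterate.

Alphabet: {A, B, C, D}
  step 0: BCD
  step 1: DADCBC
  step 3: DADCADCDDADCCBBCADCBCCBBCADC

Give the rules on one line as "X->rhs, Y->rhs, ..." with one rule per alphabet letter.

  step 0 ⇒ step 1: BCD ⇒ D·ADC·BC
    B ↦ D
    C ↦ ADC
    D ↦ BC
    A ↦ CB  (constrained at step 1)

A->CB, B->D, C->ADC, D->BC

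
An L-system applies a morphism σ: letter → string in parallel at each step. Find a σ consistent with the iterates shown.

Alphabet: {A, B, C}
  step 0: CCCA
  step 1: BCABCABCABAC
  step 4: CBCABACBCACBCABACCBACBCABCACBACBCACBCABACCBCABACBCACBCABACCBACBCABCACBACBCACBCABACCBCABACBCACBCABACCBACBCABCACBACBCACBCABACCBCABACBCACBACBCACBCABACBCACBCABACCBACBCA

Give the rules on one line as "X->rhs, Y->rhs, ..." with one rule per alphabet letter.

A->BAC, B->C, C->BCA

  step 0 ⇒ step 1: CCCA ⇒ BCA·BCA·BCA·BAC
    A ↦ BAC
    C ↦ BCA
    B ↦ C  (constrained at step 1)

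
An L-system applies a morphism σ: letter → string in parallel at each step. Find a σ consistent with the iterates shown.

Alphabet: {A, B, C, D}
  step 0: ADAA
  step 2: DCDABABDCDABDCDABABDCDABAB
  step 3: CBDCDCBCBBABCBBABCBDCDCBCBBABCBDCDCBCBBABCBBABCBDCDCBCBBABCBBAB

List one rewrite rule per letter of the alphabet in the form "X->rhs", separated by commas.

  step 2 ⇒ step 3: DCDABABDCDABDCDABABDCDABAB ⇒ CB·DCD·CB·CBB·AB·CBB·AB·CB·DCD·CB·CBB·AB·CB·DCD·CB·CBB·AB·CBB·AB·CB·DCD·CB·CBB·AB·CBB·AB
    A ↦ CBB
    B ↦ AB
    C ↦ DCD
    D ↦ CB

A->CBB, B->AB, C->DCD, D->CB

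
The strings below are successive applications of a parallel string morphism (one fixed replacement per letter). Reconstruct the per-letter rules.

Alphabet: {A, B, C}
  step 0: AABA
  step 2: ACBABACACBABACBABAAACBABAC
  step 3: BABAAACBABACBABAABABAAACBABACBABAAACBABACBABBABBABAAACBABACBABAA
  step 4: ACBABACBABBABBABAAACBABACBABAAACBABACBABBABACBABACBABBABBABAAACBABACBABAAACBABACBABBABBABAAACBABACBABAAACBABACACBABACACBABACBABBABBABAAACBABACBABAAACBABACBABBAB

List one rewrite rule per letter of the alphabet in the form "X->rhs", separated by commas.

A->BAB, B->AC, C->AA

  step 3 ⇒ step 4: BABAAACBABACBABAABABAAACBABACBABAAACBABACBABBABBABAAACBABACBABAA ⇒ AC·BAB·AC·BAB·BAB·BAB·AA·AC·BAB·AC·BAB·AA·AC·BAB·AC·BAB·BAB·AC·BAB·AC·BAB·BAB·BAB·AA·AC·BAB·AC·BAB·AA·AC·BAB·AC·BAB·BAB·BAB·AA·AC·BAB·AC·BAB·AA·AC·BAB·AC·AC·BAB·AC·AC·BAB·AC·BAB·BAB·BAB·AA·AC·BAB·AC·BAB·AA·AC·BAB·AC·BAB·BAB
    A ↦ BAB
    B ↦ AC
    C ↦ AA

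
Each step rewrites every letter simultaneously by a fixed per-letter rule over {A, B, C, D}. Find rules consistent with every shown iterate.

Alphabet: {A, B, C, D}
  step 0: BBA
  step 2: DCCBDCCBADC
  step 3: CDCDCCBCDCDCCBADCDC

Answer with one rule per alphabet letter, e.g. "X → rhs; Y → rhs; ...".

  step 2 ⇒ step 3: DCCBDCCBADC ⇒ C·DC·DC·CB·C·DC·DC·CB·AD·C·DC
    A ↦ AD
    B ↦ CB
    C ↦ DC
    D ↦ C

A->AD, B->CB, C->DC, D->C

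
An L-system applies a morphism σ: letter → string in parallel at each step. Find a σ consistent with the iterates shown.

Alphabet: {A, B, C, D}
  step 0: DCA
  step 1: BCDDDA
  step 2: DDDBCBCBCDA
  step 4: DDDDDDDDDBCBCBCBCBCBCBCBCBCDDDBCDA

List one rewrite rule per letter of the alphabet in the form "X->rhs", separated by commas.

A->DA, B->D, C->DD, D->BC

  step 1 ⇒ step 2: BCDDDA ⇒ D·DD·BC·BC·BC·DA
    A ↦ DA
    B ↦ D
    C ↦ DD
    D ↦ BC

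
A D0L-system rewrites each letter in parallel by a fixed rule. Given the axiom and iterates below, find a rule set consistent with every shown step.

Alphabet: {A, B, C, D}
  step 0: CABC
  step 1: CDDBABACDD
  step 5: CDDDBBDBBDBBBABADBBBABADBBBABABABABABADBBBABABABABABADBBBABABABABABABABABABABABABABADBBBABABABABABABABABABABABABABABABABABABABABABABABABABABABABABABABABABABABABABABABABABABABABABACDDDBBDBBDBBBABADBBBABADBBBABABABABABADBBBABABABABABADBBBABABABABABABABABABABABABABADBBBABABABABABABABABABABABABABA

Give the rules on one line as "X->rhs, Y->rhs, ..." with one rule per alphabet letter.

  step 0 ⇒ step 1: CABC ⇒ CDD·BA·BA·CDD
    A ↦ BA
    B ↦ BA
    C ↦ CDD
    D ↦ DBB  (constrained at step 1)

A->BA, B->BA, C->CDD, D->DBB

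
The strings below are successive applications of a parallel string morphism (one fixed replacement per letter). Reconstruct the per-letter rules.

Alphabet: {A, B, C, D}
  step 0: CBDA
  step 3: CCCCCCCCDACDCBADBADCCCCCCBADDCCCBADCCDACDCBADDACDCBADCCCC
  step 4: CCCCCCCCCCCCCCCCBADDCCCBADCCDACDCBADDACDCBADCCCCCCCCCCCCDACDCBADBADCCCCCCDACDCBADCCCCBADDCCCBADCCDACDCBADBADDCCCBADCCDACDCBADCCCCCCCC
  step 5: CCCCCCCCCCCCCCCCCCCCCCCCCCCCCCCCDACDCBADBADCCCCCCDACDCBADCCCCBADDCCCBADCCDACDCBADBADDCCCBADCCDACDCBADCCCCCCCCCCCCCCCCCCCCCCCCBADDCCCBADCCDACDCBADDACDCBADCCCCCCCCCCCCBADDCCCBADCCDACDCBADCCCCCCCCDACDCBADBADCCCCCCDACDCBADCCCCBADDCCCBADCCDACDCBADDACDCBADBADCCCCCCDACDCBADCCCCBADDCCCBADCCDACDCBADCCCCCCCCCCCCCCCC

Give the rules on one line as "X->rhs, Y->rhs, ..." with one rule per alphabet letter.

  step 4 ⇒ step 5: CCCCCCCCCCCCCCCCBADDCCCBADCCDACDCBADDACDCBADCCCCCCCCCCCCDACDCBADBADCCCCCCDACDCBADCCCCBADDCCCBADCCDACDCBADBADDCCCBADCCDACDCBADCCCCCCCC ⇒ CC·CC·CC·CC·CC·CC·CC·CC·CC·CC·CC·CC·CC·CC·CC·CC·DAC·DC·BAD·BAD·CC·CC·CC·DAC·DC·BAD·CC·CC·BAD·DC·CC·BAD·CC·DAC·DC·BAD·BAD·DC·CC·BAD·CC·DAC·DC·BAD·CC·CC·CC·CC·CC·CC·CC·CC·CC·CC·CC·CC·BAD·DC·CC·BAD·CC·DAC·DC·BAD·DAC·DC·BAD·CC·CC·CC·CC·CC·CC·BAD·DC·CC·BAD·CC·DAC·DC·BAD·CC·CC·CC·CC·DAC·DC·BAD·BAD·CC·CC·CC·DAC·DC·BAD·CC·CC·BAD·DC·CC·BAD·CC·DAC·DC·BAD·DAC·DC·BAD·BAD·CC·CC·CC·DAC·DC·BAD·CC·CC·BAD·DC·CC·BAD·CC·DAC·DC·BAD·CC·CC·CC·CC·CC·CC·CC·CC
    A ↦ DC
    B ↦ DAC
    C ↦ CC
    D ↦ BAD

A->DC, B->DAC, C->CC, D->BAD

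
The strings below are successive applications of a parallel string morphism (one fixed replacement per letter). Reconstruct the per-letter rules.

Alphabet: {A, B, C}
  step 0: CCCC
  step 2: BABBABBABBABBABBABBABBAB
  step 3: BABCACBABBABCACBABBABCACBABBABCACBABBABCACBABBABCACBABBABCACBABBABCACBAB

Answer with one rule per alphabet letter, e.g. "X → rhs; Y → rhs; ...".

A->CAC, B->BAB, C->BB

  step 2 ⇒ step 3: BABBABBABBABBABBABBABBAB ⇒ BAB·CAC·BAB·BAB·CAC·BAB·BAB·CAC·BAB·BAB·CAC·BAB·BAB·CAC·BAB·BAB·CAC·BAB·BAB·CAC·BAB·BAB·CAC·BAB
    A ↦ CAC
    B ↦ BAB
    C ↦ BB  (constrained at step 0)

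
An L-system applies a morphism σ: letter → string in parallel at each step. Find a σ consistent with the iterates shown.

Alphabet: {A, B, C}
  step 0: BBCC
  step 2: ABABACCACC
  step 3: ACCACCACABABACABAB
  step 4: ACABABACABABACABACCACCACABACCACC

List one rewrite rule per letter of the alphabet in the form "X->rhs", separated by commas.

A->AC, B->C, C->AB

  step 3 ⇒ step 4: ACCACCACABABACABAB ⇒ AC·AB·AB·AC·AB·AB·AC·AB·AC·C·AC·C·AC·AB·AC·C·AC·C
    A ↦ AC
    B ↦ C
    C ↦ AB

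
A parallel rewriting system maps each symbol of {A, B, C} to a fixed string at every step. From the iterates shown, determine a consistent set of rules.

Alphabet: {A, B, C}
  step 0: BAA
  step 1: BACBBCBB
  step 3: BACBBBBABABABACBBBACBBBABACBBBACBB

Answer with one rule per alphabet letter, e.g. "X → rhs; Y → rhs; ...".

  step 0 ⇒ step 1: BAA ⇒ BA·CBB·CBB
    A ↦ CBB
    B ↦ BA
    C ↦ B  (constrained at step 1)

A->CBB, B->BA, C->B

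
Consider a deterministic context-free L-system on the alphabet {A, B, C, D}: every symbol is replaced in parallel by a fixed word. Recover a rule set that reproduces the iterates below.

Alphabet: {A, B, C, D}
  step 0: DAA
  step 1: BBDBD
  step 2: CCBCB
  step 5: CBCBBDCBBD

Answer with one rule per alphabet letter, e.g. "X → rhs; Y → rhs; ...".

  step 1 ⇒ step 2: BBDBD ⇒ C·C·B·C·B
    B ↦ C
    D ↦ B
  step 0 ⇒ step 1: DAA ⇒ B·BD·BD
    A ↦ BD
    C ↦ A  (constrained at step 2)

A->BD, B->C, C->A, D->B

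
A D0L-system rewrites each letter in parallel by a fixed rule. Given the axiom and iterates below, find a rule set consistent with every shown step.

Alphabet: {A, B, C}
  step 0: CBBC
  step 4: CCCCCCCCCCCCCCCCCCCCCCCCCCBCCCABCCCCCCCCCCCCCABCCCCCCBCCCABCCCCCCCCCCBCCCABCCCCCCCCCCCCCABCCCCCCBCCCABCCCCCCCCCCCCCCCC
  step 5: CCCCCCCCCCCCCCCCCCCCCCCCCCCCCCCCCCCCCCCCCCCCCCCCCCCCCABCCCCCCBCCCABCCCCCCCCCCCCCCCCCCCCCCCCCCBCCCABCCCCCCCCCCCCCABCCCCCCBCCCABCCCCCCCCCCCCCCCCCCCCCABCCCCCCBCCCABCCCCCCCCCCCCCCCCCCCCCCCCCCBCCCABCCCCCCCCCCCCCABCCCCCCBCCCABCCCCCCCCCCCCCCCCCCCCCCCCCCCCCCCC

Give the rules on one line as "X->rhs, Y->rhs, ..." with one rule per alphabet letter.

A->BCC, B->CAB, C->CC

  step 4 ⇒ step 5: CCCCCCCCCCCCCCCCCCCCCCCCCCBCCCABCCCCCCCCCCCCCABCCCCCCBCCCABCCCCCCCCCCBCCCABCCCCCCCCCCCCCABCCCCCCBCCCABCCCCCCCCCCCCCCCC ⇒ CC·CC·CC·CC·CC·CC·CC·CC·CC·CC·CC·CC·CC·CC·CC·CC·CC·CC·CC·CC·CC·CC·CC·CC·CC·CC·CAB·CC·CC·CC·BCC·CAB·CC·CC·CC·CC·CC·CC·CC·CC·CC·CC·CC·CC·CC·BCC·CAB·CC·CC·CC·CC·CC·CC·CAB·CC·CC·CC·BCC·CAB·CC·CC·CC·CC·CC·CC·CC·CC·CC·CC·CAB·CC·CC·CC·BCC·CAB·CC·CC·CC·CC·CC·CC·CC·CC·CC·CC·CC·CC·CC·BCC·CAB·CC·CC·CC·CC·CC·CC·CAB·CC·CC·CC·BCC·CAB·CC·CC·CC·CC·CC·CC·CC·CC·CC·CC·CC·CC·CC·CC·CC·CC
    A ↦ BCC
    B ↦ CAB
    C ↦ CC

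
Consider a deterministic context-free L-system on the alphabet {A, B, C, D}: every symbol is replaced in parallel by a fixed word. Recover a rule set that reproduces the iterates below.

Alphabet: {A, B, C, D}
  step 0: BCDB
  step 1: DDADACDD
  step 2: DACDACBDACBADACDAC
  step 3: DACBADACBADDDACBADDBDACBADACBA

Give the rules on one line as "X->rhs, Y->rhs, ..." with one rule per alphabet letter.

  step 2 ⇒ step 3: DACDACBDACBADACDAC ⇒ DAC·B·A·DAC·B·A·DD·DAC·B·A·DD·B·DAC·B·A·DAC·B·A
    A ↦ B
    B ↦ DD
    C ↦ A
    D ↦ DAC

A->B, B->DD, C->A, D->DAC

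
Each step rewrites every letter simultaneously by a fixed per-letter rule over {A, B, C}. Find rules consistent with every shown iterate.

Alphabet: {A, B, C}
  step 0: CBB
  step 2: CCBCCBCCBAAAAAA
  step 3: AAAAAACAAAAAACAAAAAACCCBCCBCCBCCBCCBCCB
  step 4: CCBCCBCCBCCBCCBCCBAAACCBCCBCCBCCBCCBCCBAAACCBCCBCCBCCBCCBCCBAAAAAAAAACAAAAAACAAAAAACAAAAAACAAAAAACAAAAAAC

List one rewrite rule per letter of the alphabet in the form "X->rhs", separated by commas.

A->CCB, B->C, C->AAA

  step 3 ⇒ step 4: AAAAAACAAAAAACAAAAAACCCBCCBCCBCCBCCBCCB ⇒ CCB·CCB·CCB·CCB·CCB·CCB·AAA·CCB·CCB·CCB·CCB·CCB·CCB·AAA·CCB·CCB·CCB·CCB·CCB·CCB·AAA·AAA·AAA·C·AAA·AAA·C·AAA·AAA·C·AAA·AAA·C·AAA·AAA·C·AAA·AAA·C
    A ↦ CCB
    B ↦ C
    C ↦ AAA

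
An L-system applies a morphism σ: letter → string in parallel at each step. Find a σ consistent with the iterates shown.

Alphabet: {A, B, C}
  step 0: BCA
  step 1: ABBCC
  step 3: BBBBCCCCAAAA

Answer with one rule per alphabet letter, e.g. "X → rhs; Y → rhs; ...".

  step 0 ⇒ step 1: BCA ⇒ A·BB·CC
    A ↦ CC
    B ↦ A
    C ↦ BB

A->CC, B->A, C->BB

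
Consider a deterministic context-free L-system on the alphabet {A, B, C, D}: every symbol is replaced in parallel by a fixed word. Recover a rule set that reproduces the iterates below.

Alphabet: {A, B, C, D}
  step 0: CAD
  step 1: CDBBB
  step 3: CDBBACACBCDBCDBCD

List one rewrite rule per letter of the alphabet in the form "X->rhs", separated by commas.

  step 0 ⇒ step 1: CAD ⇒ CD·B·BB
    A ↦ B
    C ↦ CD
    D ↦ BB
    B ↦ AC  (constrained at step 1)

A->B, B->AC, C->CD, D->BB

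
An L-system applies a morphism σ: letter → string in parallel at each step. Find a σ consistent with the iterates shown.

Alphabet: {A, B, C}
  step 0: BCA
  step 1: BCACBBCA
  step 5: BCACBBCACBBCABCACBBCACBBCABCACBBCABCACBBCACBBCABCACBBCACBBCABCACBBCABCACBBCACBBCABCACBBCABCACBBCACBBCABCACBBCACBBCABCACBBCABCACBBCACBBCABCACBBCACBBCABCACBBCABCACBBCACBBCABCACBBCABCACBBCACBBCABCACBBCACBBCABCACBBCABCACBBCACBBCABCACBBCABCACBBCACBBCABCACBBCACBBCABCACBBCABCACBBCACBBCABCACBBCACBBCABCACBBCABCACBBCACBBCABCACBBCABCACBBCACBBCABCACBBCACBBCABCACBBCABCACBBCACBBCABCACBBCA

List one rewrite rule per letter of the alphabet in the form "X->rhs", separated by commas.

A->BCA, B->BCA, C->CB

  step 0 ⇒ step 1: BCA ⇒ BCA·CB·BCA
    A ↦ BCA
    B ↦ BCA
    C ↦ CB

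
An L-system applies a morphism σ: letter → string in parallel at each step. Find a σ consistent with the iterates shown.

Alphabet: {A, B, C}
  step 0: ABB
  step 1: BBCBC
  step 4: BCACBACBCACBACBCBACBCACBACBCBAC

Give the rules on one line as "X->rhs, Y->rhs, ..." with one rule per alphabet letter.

  step 0 ⇒ step 1: ABB ⇒ B·BC·BC
    A ↦ B
    B ↦ BC
    C ↦ AC  (constrained at step 1)

A->B, B->BC, C->AC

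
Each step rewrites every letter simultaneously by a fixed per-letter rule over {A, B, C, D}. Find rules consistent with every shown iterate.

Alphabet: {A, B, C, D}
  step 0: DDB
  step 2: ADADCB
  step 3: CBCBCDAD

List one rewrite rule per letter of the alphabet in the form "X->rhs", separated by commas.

A->C, B->AD, C->CD, D->B

  step 2 ⇒ step 3: ADADCB ⇒ C·B·C·B·CD·AD
    A ↦ C
    B ↦ AD
    C ↦ CD
    D ↦ B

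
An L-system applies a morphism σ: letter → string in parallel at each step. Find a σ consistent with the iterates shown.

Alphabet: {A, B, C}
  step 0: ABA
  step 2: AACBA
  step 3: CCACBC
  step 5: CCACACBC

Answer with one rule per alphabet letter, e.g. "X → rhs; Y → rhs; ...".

  step 2 ⇒ step 3: AACBA ⇒ C·C·A·CB·C
    A ↦ C
    B ↦ CB
    C ↦ A

A->C, B->CB, C->A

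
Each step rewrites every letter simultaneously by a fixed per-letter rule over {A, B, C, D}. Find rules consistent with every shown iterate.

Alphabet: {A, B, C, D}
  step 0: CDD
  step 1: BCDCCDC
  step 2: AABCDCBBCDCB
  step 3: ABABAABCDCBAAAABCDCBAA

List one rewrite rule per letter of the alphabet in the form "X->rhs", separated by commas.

A->AB, B->AA, C->B, D->CDC

  step 2 ⇒ step 3: AABCDCBBCDCB ⇒ AB·AB·AA·B·CDC·B·AA·AA·B·CDC·B·AA
    A ↦ AB
    B ↦ AA
    C ↦ B
    D ↦ CDC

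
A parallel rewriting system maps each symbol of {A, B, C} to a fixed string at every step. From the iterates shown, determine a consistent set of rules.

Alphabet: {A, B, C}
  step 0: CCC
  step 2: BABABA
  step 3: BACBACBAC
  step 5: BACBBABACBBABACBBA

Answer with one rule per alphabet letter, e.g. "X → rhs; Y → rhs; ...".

  step 2 ⇒ step 3: BABABA ⇒ BA·C·BA·C·BA·C
    A ↦ C
    B ↦ BA
    C ↦ B  (constrained at step 0)

A->C, B->BA, C->B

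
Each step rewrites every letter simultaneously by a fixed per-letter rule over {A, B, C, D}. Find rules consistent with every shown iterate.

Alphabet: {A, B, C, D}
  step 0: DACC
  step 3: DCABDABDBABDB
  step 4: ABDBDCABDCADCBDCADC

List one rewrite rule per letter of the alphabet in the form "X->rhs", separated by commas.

  step 3 ⇒ step 4: DCABDABDBABDB ⇒ A·BD·B·DC·A·B·DC·A·DC·B·DC·A·DC
    A ↦ B
    B ↦ DC
    C ↦ BD
    D ↦ A

A->B, B->DC, C->BD, D->A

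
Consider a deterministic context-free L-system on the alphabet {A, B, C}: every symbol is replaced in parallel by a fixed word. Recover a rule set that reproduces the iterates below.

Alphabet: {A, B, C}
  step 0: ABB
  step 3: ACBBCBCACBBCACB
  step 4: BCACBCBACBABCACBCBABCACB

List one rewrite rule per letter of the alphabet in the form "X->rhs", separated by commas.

A->BC, B->CB, C->A

  step 3 ⇒ step 4: ACBBCBCACBBCACB ⇒ BC·A·CB·CB·A·CB·A·BC·A·CB·CB·A·BC·A·CB
    A ↦ BC
    B ↦ CB
    C ↦ A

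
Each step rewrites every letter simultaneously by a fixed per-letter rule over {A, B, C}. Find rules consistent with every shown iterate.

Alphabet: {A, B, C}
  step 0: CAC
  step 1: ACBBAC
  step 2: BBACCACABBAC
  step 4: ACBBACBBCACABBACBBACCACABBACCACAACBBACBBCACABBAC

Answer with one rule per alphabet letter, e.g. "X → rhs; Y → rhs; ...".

  step 1 ⇒ step 2: ACBBAC ⇒ BB·AC·CA·CA·BB·AC
    A ↦ BB
    B ↦ CA
    C ↦ AC

A->BB, B->CA, C->AC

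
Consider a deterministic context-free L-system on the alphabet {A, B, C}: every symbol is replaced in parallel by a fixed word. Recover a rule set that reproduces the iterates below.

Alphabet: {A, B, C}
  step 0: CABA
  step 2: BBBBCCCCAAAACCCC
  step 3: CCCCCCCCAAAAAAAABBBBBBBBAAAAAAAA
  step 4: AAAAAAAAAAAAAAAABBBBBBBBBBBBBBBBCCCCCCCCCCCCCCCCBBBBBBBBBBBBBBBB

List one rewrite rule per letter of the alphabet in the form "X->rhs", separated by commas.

  step 3 ⇒ step 4: CCCCCCCCAAAAAAAABBBBBBBBAAAAAAAA ⇒ AA·AA·AA·AA·AA·AA·AA·AA·BB·BB·BB·BB·BB·BB·BB·BB·CC·CC·CC·CC·CC·CC·CC·CC·BB·BB·BB·BB·BB·BB·BB·BB
    A ↦ BB
    B ↦ CC
    C ↦ AA

A->BB, B->CC, C->AA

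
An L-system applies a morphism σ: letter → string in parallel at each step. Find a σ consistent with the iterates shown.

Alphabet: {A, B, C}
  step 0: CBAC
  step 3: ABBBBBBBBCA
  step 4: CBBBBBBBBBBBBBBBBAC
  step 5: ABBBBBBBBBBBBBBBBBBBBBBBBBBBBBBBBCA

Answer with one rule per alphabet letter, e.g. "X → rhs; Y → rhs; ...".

A->C, B->BB, C->A

  step 4 ⇒ step 5: CBBBBBBBBBBBBBBBBAC ⇒ A·BB·BB·BB·BB·BB·BB·BB·BB·BB·BB·BB·BB·BB·BB·BB·BB·C·A
    A ↦ C
    B ↦ BB
    C ↦ A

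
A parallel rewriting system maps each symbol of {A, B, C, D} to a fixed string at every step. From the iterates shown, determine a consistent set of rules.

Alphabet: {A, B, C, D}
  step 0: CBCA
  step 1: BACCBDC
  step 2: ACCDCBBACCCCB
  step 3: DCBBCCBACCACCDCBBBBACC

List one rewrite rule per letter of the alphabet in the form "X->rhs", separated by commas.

A->DC, B->ACC, C->B, D->CC

  step 2 ⇒ step 3: ACCDCBBACCCCB ⇒ DC·B·B·CC·B·ACC·ACC·DC·B·B·B·B·ACC
    A ↦ DC
    B ↦ ACC
    C ↦ B
    D ↦ CC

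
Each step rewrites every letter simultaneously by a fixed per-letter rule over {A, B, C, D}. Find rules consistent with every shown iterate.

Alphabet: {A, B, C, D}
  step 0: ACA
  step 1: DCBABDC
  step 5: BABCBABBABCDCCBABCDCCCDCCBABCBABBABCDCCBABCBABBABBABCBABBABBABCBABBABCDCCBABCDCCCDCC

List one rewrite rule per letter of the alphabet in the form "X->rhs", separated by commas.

  step 0 ⇒ step 1: ACA ⇒ DC·BAB·DC
    A ↦ DC
    C ↦ BAB
    B ↦ C  (constrained at step 1)
    D ↦ C  (constrained at step 1)

A->DC, B->C, C->BAB, D->C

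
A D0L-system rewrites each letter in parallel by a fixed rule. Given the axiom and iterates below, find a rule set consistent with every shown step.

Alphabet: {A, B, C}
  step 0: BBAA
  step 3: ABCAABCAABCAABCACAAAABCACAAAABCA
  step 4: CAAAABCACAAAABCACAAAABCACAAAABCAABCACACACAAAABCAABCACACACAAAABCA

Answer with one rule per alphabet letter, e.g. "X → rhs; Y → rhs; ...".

  step 3 ⇒ step 4: ABCAABCAABCAABCACAAAABCACAAAABCA ⇒ CA·AA·AB·CA·CA·AA·AB·CA·CA·AA·AB·CA·CA·AA·AB·CA·AB·CA·CA·CA·CA·AA·AB·CA·AB·CA·CA·CA·CA·AA·AB·CA
    A ↦ CA
    B ↦ AA
    C ↦ AB

A->CA, B->AA, C->AB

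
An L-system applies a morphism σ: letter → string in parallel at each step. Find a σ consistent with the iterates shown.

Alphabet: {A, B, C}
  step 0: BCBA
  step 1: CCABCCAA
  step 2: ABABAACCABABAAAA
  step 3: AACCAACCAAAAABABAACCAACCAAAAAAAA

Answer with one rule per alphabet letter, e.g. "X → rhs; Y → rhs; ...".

A->AA, B->CC, C->AB

  step 2 ⇒ step 3: ABABAACCABABAAAA ⇒ AA·CC·AA·CC·AA·AA·AB·AB·AA·CC·AA·CC·AA·AA·AA·AA
    A ↦ AA
    B ↦ CC
    C ↦ AB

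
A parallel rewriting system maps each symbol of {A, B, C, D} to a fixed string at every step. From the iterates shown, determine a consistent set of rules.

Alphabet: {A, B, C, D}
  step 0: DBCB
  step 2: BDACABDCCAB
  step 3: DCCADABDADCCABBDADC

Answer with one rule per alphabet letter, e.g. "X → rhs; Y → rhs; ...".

A->DA, B->DC, C->B, D->CA

  step 2 ⇒ step 3: BDACABDCCAB ⇒ DC·CA·DA·B·DA·DC·CA·B·B·DA·DC
    A ↦ DA
    B ↦ DC
    C ↦ B
    D ↦ CA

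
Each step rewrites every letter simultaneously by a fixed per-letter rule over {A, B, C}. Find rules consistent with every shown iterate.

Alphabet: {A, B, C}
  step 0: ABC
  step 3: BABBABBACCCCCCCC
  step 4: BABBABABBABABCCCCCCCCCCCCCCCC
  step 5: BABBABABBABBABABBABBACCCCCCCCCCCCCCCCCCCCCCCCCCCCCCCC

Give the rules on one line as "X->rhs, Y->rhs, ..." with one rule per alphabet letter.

A->B, B->BA, C->CC

  step 4 ⇒ step 5: BABBABABBABABCCCCCCCCCCCCCCCC ⇒ BA·B·BA·BA·B·BA·B·BA·BA·B·BA·B·BA·CC·CC·CC·CC·CC·CC·CC·CC·CC·CC·CC·CC·CC·CC·CC·CC
    A ↦ B
    B ↦ BA
    C ↦ CC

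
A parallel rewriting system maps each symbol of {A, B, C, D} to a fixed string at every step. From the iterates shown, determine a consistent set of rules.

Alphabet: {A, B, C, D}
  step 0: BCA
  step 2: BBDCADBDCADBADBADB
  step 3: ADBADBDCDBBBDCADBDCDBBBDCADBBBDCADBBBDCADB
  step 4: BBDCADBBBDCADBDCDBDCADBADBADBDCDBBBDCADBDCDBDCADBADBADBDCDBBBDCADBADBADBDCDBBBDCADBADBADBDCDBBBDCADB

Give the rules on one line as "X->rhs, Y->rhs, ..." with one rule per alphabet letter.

  step 3 ⇒ step 4: ADBADBDCDBBBDCADBDCDBBBDCADBBBDCADBBBDCADB ⇒ BB·DC·ADB·BB·DC·ADB·DC·DB·DC·ADB·ADB·ADB·DC·DB·BB·DC·ADB·DC·DB·DC·ADB·ADB·ADB·DC·DB·BB·DC·ADB·ADB·ADB·DC·DB·BB·DC·ADB·ADB·ADB·DC·DB·BB·DC·ADB
    A ↦ BB
    B ↦ ADB
    C ↦ DB
    D ↦ DC

A->BB, B->ADB, C->DB, D->DC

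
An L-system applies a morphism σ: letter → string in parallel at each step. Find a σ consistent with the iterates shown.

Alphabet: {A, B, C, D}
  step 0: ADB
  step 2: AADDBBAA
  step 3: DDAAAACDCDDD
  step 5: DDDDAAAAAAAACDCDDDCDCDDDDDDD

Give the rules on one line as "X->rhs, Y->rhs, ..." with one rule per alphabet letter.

A->D, B->CD, C->BB, D->AA

  step 2 ⇒ step 3: AADDBBAA ⇒ D·D·AA·AA·CD·CD·D·D
    A ↦ D
    B ↦ CD
    D ↦ AA
    C ↦ BB  (constrained at step 3)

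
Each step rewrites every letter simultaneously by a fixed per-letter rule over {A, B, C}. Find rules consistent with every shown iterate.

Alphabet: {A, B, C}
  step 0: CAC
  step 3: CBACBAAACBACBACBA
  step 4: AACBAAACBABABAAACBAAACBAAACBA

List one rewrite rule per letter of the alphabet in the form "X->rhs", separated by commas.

A->BA, B->C, C->AA

  step 3 ⇒ step 4: CBACBAAACBACBACBA ⇒ AA·C·BA·AA·C·BA·BA·BA·AA·C·BA·AA·C·BA·AA·C·BA
    A ↦ BA
    B ↦ C
    C ↦ AA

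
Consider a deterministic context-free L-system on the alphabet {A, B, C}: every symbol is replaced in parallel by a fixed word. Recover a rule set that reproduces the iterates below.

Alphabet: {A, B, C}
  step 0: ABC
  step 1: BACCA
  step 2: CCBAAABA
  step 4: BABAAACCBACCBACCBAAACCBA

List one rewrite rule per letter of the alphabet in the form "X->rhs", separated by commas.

A->BA, B->CC, C->A

  step 1 ⇒ step 2: BACCA ⇒ CC·BA·A·A·BA
    A ↦ BA
    B ↦ CC
    C ↦ A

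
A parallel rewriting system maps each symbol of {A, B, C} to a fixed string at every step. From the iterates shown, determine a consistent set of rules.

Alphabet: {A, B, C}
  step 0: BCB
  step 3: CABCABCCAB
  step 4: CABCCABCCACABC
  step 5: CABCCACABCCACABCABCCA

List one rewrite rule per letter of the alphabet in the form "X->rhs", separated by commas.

  step 4 ⇒ step 5: CABCCABCCACABC ⇒ CA·B·C·CA·CA·B·C·CA·CA·B·CA·B·C·CA
    A ↦ B
    B ↦ C
    C ↦ CA

A->B, B->C, C->CA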